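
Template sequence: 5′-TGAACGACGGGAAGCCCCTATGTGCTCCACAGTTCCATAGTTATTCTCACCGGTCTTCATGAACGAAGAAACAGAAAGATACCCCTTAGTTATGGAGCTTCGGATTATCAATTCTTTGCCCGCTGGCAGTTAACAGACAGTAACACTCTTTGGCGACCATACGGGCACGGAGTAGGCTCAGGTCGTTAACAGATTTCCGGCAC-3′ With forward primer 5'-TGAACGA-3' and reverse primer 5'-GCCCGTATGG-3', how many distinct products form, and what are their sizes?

The forward primer TGAACGA matches the top strand at positions 1–7, 60–66.
The reverse primer's reverse complement is CCATACGGGC, matching at positions 157–166.
Each forward site pairs with the reverse site to give a product ending at position 166: sizes 166, 107 bp.

Two products: 166 bp, 107 bp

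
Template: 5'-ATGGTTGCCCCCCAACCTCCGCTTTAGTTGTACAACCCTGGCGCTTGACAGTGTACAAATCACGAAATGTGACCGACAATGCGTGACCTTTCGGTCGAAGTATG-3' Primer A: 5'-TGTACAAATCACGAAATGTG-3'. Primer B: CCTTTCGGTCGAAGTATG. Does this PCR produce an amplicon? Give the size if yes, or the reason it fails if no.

No product — both primers anneal to the same strand and extend in the same direction.

Primer A (TGTACAAATCACGAAATGTG) matches the top strand at positions 52–71 (3' end points downstream).
Primer B (CCTTTCGGTCGAAGTATG) also matches the top strand directly, at positions 87–104 — its reverse complement CATACTTCGACCGAAAGG is not present.
Both primers anneal to the bottom strand with 3' ends pointing the same way, so neither can prime synthesis back toward the other.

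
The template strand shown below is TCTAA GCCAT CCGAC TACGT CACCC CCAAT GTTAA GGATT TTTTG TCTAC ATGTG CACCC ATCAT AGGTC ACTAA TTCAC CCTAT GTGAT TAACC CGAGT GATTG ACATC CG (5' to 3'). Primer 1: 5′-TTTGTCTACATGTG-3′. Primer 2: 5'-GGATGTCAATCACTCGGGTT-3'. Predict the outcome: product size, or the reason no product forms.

Primer 1 (TTTGTCTACATGTG) matches the top strand at positions 42–55; it acts as a forward primer.
Primer 2's reverse complement is AACCCGAGTGATTGACATCC, matching the top strand at positions 92–111; it acts as a reverse primer.
The 3' ends face each other across positions 42–111, giving a 70 bp product.

Yes — a 70 bp product.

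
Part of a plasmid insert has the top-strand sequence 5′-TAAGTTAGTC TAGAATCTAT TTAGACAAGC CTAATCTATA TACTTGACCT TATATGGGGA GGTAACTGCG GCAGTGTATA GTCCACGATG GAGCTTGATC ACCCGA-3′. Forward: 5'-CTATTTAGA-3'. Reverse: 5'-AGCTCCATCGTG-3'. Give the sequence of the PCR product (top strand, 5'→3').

The forward primer matches the template at positions 17–25.
The reverse primer's reverse complement is CACGATGGAGCT, which matches the template at positions 84–95.
The product is the template from position 17 through 95 (79 bp).

5'-CTATTTAGACAAGCCTAATCTATATACTTGACCTTATATGGGGAGGTAACTGCGGCAGTGTATAGTCCACGATGGAGCT-3'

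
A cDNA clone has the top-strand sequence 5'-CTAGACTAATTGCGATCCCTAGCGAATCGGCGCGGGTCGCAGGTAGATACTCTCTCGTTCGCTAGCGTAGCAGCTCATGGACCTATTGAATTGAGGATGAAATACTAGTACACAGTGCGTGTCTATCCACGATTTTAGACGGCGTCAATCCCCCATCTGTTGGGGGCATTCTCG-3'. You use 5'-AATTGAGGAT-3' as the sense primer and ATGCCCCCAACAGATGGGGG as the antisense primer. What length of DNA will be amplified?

81 bp

Forward primer AATTGAGGAT is found on the top strand at positions 89–98.
Taking the reverse complement of ATGCCCCCAACAGATGGGGG gives CCCCCATCTGTTGGGGGCAT, found at positions 150–169 on the template; the primer anneals here to the top strand with its 3' end pointing upstream.
Product length = (reverse-primer end) − (forward-primer start) + 1 = 169 − 89 + 1 = 81 bp.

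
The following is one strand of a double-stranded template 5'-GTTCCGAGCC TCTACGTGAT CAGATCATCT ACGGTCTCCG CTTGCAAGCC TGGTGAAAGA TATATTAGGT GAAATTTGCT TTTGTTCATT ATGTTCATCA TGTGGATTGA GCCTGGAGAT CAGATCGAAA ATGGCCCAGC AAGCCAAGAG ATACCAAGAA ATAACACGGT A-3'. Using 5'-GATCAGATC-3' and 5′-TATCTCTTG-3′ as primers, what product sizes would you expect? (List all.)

136 bp, 36 bp

The forward primer GATCAGATC matches the top strand at positions 18–26, 118–126.
The reverse primer's reverse complement is CAAGAGATA, matching at positions 145–153.
Each forward site pairs with the reverse site to give a product ending at position 153: sizes 136, 36 bp.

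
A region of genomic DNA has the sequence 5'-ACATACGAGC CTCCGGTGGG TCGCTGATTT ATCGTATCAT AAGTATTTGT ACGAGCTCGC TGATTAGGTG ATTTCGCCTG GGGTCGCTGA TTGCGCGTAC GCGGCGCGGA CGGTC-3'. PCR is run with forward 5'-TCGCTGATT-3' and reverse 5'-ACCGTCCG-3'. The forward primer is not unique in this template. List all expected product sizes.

The forward primer TCGCTGATT matches the top strand at positions 21–29, 57–65, 84–92.
The reverse primer's reverse complement is CGGACGGT, matching at positions 107–114.
Each forward site pairs with the reverse site to give a product ending at position 114: sizes 94, 58, 31 bp.

94 bp, 58 bp, 31 bp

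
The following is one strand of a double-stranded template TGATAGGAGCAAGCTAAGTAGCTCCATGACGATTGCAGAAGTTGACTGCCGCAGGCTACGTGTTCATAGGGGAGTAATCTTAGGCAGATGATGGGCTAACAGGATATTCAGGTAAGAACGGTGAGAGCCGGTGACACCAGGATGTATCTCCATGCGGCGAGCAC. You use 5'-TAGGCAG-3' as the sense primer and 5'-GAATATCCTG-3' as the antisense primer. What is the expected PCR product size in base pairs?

Forward primer TAGGCAG is found on the top strand at positions 81–87.
Taking the reverse complement of GAATATCCTG gives CAGGATATTC, found at positions 100–109 on the template; the primer anneals here to the top strand with its 3' end pointing upstream.
Product length = (reverse-primer end) − (forward-primer start) + 1 = 109 − 81 + 1 = 29 bp.

29 bp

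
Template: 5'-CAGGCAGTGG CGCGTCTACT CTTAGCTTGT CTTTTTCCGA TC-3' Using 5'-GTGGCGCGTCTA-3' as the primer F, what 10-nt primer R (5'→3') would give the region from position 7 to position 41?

5'-ATCGGAAAAA-3'

The product's 3' end on the top strand is position 41.
The reverse primer anneals to the top strand over positions 32–41, i.e. to TTTTTCCGAT.
Its sequence written 5'→3' is the reverse complement: ATCGGAAAAA.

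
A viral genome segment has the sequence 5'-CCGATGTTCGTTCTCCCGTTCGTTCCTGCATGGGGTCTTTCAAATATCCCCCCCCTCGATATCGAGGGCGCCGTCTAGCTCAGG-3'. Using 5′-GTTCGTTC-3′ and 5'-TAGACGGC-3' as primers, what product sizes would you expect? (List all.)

The forward primer GTTCGTTC matches the top strand at positions 6–13, 18–25.
The reverse primer's reverse complement is GCCGTCTA, matching at positions 70–77.
Each forward site pairs with the reverse site to give a product ending at position 77: sizes 72, 60 bp.

72 bp, 60 bp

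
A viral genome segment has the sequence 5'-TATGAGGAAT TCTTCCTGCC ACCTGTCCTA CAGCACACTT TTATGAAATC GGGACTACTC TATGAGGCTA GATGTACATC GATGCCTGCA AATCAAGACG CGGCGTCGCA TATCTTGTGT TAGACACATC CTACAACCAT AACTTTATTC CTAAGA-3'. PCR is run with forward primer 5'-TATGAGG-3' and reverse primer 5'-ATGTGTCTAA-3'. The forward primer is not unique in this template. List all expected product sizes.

The forward primer TATGAGG matches the top strand at positions 1–7, 61–67.
The reverse primer's reverse complement is TTAGACACAT, matching at positions 120–129.
Each forward site pairs with the reverse site to give a product ending at position 129: sizes 129, 69 bp.

129 bp, 69 bp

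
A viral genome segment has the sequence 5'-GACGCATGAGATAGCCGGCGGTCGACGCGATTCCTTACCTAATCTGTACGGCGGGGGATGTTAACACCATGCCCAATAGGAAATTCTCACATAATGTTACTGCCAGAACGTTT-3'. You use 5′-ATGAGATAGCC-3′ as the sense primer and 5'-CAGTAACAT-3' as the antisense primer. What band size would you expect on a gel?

Scanning the template, ATGAGATAGCC occurs at positions 6–16; this primer anneals to the bottom strand there with its 3' end pointing downstream.
The reverse primer's reverse complement is ATGTTACTG, which matches the template at positions 94–102.
Product length = (reverse-primer end) − (forward-primer start) + 1 = 102 − 6 + 1 = 97 bp.

97 bp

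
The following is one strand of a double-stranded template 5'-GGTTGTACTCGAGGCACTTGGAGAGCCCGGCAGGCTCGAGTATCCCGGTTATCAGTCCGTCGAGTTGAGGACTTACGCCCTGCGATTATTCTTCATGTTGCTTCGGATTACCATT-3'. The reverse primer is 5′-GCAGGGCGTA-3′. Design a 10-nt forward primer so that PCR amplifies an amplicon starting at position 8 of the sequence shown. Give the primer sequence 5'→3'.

The reverse primer's reverse complement TACGCCCTGC matches the template at positions 74–83; the product starts at position 8.
The forward primer is identical to the top strand over positions 8–17: CTCGAGGCAC.

5'-CTCGAGGCAC-3'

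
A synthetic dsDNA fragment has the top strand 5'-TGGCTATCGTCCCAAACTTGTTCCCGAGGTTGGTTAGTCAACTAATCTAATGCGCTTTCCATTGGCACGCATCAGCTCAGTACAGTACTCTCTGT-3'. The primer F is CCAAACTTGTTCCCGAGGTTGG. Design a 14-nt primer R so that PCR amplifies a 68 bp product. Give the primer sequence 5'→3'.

5'-TGAGCTGATGCGTG-3'

The forward primer binds at positions 12–33, so a 68 bp product ends at position 12 + 68 − 1 = 79.
The reverse primer anneals to the top strand over positions 66–79, i.e. to CACGCATCAGCTCA.
Its sequence written 5'→3' is the reverse complement: TGAGCTGATGCGTG.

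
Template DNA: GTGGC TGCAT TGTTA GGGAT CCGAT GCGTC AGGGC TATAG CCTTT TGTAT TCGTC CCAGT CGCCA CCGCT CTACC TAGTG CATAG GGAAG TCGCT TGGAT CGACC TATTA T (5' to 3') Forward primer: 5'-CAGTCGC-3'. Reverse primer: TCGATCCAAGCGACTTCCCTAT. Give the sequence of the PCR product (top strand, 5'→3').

The forward primer matches the template at positions 57–63.
The reverse primer's reverse complement is ATAGGGAAGTCGCTTGGATCGA, which matches the template at positions 82–103.
The product is the template from position 57 through 103 (47 bp).

5'-CAGTCGCCACCGCTCTACCTAGTGCATAGGGAAGTCGCTTGGATCGA-3'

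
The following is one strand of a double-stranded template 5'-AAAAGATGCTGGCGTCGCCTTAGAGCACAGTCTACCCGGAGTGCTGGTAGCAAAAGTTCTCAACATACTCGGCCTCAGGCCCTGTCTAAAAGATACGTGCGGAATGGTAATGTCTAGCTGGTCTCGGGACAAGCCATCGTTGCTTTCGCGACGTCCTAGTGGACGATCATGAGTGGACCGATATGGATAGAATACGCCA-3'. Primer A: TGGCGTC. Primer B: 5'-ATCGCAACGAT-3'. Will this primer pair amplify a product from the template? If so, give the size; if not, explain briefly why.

No product — primer B has no binding site in the template.

Primer B (ATCGCAACGAT) does not match the top strand, and its reverse complement ATCGTTGCGAT does not match either.
With no annealing site for primer B, no amplification occurs.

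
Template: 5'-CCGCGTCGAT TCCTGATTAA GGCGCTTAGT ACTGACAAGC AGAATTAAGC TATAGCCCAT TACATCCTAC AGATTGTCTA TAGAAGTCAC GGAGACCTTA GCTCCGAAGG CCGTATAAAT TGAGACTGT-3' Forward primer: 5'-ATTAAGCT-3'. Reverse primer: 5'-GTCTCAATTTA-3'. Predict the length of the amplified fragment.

The forward primer matches the template at positions 44–51.
Taking the reverse complement of GTCTCAATTTA gives TAAATTGAGAC, found at positions 116–126 on the template; the primer anneals here to the top strand with its 3' end pointing upstream.
Amplicon spans positions 44–126: 83 bp.

83 bp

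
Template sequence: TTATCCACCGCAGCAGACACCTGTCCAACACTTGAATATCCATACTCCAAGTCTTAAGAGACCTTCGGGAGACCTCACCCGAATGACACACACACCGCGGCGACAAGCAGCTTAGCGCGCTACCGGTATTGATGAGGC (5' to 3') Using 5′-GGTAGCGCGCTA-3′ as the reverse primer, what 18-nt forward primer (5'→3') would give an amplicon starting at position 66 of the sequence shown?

The reverse primer's reverse complement TAGCGCGCTACC matches the template at positions 113–124; the product starts at position 66.
The forward primer is identical to the top strand over positions 66–83: CGGGAGACCTCACCCGAA.

5'-CGGGAGACCTCACCCGAA-3'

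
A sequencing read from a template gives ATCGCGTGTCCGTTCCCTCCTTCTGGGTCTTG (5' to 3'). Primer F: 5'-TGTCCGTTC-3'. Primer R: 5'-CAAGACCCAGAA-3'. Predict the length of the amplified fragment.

26 bp

Scanning the template, TGTCCGTTC occurs at positions 7–15; this primer anneals to the bottom strand there with its 3' end pointing downstream.
The reverse primer's reverse complement is TTCTGGGTCTTG, which matches the template at positions 21–32.
Product length = (reverse-primer end) − (forward-primer start) + 1 = 32 − 7 + 1 = 26 bp.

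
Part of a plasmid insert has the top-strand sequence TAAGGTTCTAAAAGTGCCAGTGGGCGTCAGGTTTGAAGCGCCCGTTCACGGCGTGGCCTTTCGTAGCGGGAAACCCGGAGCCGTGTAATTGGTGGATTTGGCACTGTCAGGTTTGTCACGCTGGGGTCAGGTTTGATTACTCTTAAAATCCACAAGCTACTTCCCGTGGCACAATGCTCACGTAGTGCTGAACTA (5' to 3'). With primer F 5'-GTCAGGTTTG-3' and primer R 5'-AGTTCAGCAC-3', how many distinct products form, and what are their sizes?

Three products: 169 bp, 89 bp, 69 bp

The forward primer GTCAGGTTTG matches the top strand at positions 26–35, 106–115, 126–135.
The reverse primer's reverse complement is GTGCTGAACT, matching at positions 185–194.
Each forward site pairs with the reverse site to give a product ending at position 194: sizes 169, 89, 69 bp.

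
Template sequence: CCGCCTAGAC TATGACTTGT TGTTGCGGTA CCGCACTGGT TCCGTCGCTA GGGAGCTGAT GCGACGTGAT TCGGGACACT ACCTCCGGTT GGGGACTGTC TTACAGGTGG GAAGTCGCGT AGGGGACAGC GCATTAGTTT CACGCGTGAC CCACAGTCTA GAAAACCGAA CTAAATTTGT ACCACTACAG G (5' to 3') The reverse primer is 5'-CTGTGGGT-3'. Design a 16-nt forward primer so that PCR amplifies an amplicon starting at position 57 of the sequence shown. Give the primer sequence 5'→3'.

The reverse primer's reverse complement ACCCACAG matches the template at positions 149–156; the product starts at position 57.
The forward primer is identical to the top strand over positions 57–72: TGATGCGACGTGATTC.

5'-TGATGCGACGTGATTC-3'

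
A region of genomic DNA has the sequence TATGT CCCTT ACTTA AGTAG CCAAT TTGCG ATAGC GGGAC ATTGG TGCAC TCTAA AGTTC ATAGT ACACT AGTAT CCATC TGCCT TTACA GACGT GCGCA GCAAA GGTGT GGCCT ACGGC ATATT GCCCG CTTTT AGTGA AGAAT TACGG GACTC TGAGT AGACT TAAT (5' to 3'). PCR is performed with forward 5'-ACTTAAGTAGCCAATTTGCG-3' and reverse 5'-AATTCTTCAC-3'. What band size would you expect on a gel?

136 bp

The forward primer matches the template at positions 11–30.
Taking the reverse complement of AATTCTTCAC gives GTGAAGAATT, found at positions 137–146 on the template; the primer anneals here to the top strand with its 3' end pointing upstream.
Product length = (reverse-primer end) − (forward-primer start) + 1 = 146 − 11 + 1 = 136 bp.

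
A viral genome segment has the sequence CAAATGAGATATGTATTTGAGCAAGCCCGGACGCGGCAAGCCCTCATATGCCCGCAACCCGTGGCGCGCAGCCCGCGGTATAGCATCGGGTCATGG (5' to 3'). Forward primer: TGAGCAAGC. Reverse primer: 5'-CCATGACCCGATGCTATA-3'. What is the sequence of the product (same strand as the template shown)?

Forward primer TGAGCAAGC is found on the top strand at positions 18–26.
The reverse primer's reverse complement is TATAGCATCGGGTCATGG, which matches the template at positions 79–96.
The product is the template from position 18 through 96 (79 bp).

5'-TGAGCAAGCCCGGACGCGGCAAGCCCTCATATGCCCGCAACCCGTGGCGCGCAGCCCGCGGTATAGCATCGGGTCATGG-3'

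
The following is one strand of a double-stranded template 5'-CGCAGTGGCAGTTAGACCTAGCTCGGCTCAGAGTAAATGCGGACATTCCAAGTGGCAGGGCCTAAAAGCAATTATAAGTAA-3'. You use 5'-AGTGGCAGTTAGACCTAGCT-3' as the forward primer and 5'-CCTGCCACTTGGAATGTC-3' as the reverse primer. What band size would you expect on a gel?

The forward primer matches the template at positions 4–23.
Reverse complement of the reverse primer: GACATTCCAAGTGGCAGG. This occurs on the top strand at positions 42–59.
Product length = (reverse-primer end) − (forward-primer start) + 1 = 59 − 4 + 1 = 56 bp.

56 bp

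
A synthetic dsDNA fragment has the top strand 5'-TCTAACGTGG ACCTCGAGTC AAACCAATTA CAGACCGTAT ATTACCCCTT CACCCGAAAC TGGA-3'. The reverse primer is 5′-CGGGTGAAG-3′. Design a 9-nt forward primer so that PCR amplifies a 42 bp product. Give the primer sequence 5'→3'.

5'-CGAGTCAAA-3'

The reverse primer's reverse complement CTTCACCCG matches the template at positions 48–56, so the product ends at position 56.
A 42 bp product then starts at position 56 − 42 + 1 = 15.
The forward primer is identical to the top strand there: CGAGTCAAA.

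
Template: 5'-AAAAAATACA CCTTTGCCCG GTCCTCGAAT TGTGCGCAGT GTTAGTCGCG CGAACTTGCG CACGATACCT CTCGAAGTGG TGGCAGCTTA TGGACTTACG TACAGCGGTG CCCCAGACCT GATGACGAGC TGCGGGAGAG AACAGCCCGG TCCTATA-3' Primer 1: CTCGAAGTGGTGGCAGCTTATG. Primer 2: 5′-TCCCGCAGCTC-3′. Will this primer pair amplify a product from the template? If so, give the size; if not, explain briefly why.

Yes — a 67 bp product.

Primer 1 (CTCGAAGTGGTGGCAGCTTATG) matches the top strand at positions 71–92; it acts as a forward primer.
Primer 2's reverse complement is GAGCTGCGGGA, matching the top strand at positions 127–137; it acts as a reverse primer.
The 3' ends face each other across positions 71–137, giving a 67 bp product.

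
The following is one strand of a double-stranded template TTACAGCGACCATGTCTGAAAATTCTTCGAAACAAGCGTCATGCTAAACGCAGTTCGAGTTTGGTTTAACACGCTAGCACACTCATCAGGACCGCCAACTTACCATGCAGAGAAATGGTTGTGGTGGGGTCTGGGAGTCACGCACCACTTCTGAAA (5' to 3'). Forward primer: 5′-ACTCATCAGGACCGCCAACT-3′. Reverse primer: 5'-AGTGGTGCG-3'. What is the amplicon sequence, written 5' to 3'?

Scanning the template, ACTCATCAGGACCGCCAACT occurs at positions 81–100; this primer anneals to the bottom strand there with its 3' end pointing downstream.
Taking the reverse complement of AGTGGTGCG gives CGCACCACT, found at positions 141–149 on the template; the primer anneals here to the top strand with its 3' end pointing upstream.
The product is the template from position 81 through 149 (69 bp).

5'-ACTCATCAGGACCGCCAACTTACCATGCAGAGAAATGGTTGTGGTGGGGTCTGGGAGTCACGCACCACT-3'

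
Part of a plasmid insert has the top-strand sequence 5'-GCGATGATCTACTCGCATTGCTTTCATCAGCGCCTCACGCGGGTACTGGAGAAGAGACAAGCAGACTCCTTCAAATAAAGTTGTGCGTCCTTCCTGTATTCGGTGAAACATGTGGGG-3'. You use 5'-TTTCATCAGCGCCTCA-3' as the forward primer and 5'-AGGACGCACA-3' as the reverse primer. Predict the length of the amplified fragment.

Forward primer TTTCATCAGCGCCTCA is found on the top strand at positions 22–37.
Taking the reverse complement of AGGACGCACA gives TGTGCGTCCT, found at positions 82–91 on the template; the primer anneals here to the top strand with its 3' end pointing upstream.
The product runs from position 22 to position 91, so its length is 91 − 22 + 1 = 70 bp.

70 bp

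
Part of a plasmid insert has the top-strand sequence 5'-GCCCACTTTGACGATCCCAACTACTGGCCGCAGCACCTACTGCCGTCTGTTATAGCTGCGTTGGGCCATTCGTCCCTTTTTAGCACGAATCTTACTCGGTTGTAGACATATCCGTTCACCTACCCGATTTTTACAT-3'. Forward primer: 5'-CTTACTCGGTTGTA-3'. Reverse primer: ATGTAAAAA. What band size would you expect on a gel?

46 bp

Scanning the template, CTTACTCGGTTGTA occurs at positions 91–104; this primer anneals to the bottom strand there with its 3' end pointing downstream.
Taking the reverse complement of ATGTAAAAA gives TTTTTACAT, found at positions 128–136 on the template; the primer anneals here to the top strand with its 3' end pointing upstream.
Amplicon spans positions 91–136: 46 bp.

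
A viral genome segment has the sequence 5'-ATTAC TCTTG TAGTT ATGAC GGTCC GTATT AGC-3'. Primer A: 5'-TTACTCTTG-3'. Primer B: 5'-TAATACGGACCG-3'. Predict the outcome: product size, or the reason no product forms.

Primer A (TTACTCTTG) matches the top strand at positions 2–10; it acts as a forward primer.
Primer B's reverse complement is CGGTCCGTATTA, matching the top strand at positions 20–31; it acts as a reverse primer.
The 3' ends face each other across positions 2–31, giving a 30 bp product.

Yes — a 30 bp product.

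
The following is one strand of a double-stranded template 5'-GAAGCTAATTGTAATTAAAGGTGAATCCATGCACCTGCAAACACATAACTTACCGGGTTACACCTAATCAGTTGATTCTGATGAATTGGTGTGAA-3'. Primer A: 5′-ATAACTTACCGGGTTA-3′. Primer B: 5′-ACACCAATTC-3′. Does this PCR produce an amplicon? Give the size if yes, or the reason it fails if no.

Primer A (ATAACTTACCGGGTTA) matches the top strand at positions 45–60; it acts as a forward primer.
Primer B's reverse complement is GAATTGGTGT, matching the top strand at positions 83–92; it acts as a reverse primer.
The 3' ends face each other across positions 45–92, giving a 48 bp product.

Yes — a 48 bp product.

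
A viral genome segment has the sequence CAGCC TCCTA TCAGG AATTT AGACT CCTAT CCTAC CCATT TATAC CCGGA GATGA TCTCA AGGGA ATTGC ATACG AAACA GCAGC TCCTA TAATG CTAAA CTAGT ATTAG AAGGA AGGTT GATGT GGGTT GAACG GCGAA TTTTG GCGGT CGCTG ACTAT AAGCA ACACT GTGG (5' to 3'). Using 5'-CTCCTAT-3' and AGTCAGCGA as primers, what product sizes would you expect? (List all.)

The forward primer CTCCTAT matches the top strand at positions 5–11, 24–30, 85–91.
The reverse primer's reverse complement is TCGCTGACT, matching at positions 150–158.
Each forward site pairs with the reverse site to give a product ending at position 158: sizes 154, 135, 74 bp.

154 bp, 135 bp, 74 bp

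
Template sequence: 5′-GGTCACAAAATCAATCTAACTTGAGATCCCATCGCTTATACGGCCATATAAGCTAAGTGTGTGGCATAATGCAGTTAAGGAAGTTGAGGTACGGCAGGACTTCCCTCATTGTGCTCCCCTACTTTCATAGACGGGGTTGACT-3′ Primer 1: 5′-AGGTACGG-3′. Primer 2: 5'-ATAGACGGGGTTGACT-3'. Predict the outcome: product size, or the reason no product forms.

Primer 1 (AGGTACGG) matches the top strand at positions 87–94 (3' end points downstream).
Primer 2 (ATAGACGGGGTTGACT) also matches the top strand directly, at positions 127–142 — its reverse complement AGTCAACCCCGTCTAT is not present.
Both primers anneal to the bottom strand with 3' ends pointing the same way, so neither can prime synthesis back toward the other.

No product — both primers anneal to the same strand and extend in the same direction.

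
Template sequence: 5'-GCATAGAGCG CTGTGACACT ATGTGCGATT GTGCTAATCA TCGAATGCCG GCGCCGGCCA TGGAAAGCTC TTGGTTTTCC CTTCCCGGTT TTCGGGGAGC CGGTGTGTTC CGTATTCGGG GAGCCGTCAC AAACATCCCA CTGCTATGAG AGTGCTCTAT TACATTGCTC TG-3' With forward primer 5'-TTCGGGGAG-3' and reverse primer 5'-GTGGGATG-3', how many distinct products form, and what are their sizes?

The forward primer TTCGGGGAG matches the top strand at positions 91–99, 115–123.
The reverse primer's reverse complement is CATCCCAC, matching at positions 134–141.
Each forward site pairs with the reverse site to give a product ending at position 141: sizes 51, 27 bp.

Two products: 51 bp, 27 bp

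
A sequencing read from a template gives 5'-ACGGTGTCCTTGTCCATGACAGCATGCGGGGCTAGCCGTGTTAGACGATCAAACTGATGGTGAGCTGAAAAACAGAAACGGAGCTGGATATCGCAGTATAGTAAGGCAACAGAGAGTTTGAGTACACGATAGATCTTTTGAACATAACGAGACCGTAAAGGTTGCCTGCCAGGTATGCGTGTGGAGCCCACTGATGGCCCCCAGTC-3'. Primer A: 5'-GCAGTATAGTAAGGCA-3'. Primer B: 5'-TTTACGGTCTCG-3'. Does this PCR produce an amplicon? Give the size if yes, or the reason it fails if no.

Yes — a 67 bp product.

Primer A (GCAGTATAGTAAGGCA) matches the top strand at positions 93–108; it acts as a forward primer.
Primer B's reverse complement is CGAGACCGTAAA, matching the top strand at positions 148–159; it acts as a reverse primer.
The 3' ends face each other across positions 93–159, giving a 67 bp product.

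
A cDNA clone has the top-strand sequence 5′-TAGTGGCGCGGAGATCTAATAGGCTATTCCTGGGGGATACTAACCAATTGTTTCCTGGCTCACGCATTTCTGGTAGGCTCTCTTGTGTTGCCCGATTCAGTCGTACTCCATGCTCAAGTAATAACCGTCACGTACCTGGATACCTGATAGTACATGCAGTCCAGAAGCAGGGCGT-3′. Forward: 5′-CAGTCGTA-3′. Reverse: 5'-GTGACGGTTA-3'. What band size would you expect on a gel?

Scanning the template, CAGTCGTA occurs at positions 98–105; this primer anneals to the bottom strand there with its 3' end pointing downstream.
Taking the reverse complement of GTGACGGTTA gives TAACCGTCAC, found at positions 122–131 on the template; the primer anneals here to the top strand with its 3' end pointing upstream.
Product length = (reverse-primer end) − (forward-primer start) + 1 = 131 − 98 + 1 = 34 bp.

34 bp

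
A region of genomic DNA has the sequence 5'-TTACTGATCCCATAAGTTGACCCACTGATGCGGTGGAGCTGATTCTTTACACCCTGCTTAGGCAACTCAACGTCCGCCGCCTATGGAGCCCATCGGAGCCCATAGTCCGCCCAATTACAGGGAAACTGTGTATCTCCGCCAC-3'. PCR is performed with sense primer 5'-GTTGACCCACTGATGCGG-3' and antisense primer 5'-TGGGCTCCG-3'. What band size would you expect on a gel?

Forward primer GTTGACCCACTGATGCGG is found on the top strand at positions 16–33.
Reverse complement of the reverse primer: CGGAGCCCA. This occurs on the top strand at positions 94–102.
Product length = (reverse-primer end) − (forward-primer start) + 1 = 102 − 16 + 1 = 87 bp.

87 bp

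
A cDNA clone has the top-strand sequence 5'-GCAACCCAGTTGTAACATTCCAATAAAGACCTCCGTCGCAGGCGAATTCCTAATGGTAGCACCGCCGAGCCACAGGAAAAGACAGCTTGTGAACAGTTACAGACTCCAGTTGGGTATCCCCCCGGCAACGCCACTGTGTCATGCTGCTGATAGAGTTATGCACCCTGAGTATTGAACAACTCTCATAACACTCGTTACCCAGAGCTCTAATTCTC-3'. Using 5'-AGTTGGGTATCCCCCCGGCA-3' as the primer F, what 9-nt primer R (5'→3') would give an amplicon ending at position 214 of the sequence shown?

5'-AGAATTAGA-3'

The forward primer binds at positions 108–127; the product's 3' end on the top strand is position 214.
The reverse primer anneals to the top strand over positions 206–214, i.e. to TCTAATTCT.
Its sequence written 5'→3' is the reverse complement: AGAATTAGA.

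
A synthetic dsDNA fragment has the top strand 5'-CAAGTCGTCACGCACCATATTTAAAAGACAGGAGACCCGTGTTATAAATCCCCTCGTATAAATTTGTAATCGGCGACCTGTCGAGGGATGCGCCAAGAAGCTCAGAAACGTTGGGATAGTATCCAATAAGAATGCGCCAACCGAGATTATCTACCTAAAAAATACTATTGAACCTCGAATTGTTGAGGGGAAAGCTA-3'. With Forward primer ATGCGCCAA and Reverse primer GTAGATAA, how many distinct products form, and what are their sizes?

Two products: 67 bp, 23 bp

The forward primer ATGCGCCAA matches the top strand at positions 88–96, 132–140.
The reverse primer's reverse complement is TTATCTAC, matching at positions 147–154.
Each forward site pairs with the reverse site to give a product ending at position 154: sizes 67, 23 bp.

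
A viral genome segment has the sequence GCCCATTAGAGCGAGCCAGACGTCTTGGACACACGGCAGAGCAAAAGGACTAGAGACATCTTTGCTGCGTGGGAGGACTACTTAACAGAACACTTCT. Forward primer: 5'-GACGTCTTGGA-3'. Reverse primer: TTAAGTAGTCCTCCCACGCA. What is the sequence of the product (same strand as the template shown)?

5'-GACGTCTTGGACACACGGCAGAGCAAAAGGACTAGAGACATCTTTGCTGCGTGGGAGGACTACTTAA-3'

Forward primer GACGTCTTGGA is found on the top strand at positions 19–29.
Reverse complement of the reverse primer: TGCGTGGGAGGACTACTTAA. This occurs on the top strand at positions 66–85.
The product is the template from position 19 through 85 (67 bp).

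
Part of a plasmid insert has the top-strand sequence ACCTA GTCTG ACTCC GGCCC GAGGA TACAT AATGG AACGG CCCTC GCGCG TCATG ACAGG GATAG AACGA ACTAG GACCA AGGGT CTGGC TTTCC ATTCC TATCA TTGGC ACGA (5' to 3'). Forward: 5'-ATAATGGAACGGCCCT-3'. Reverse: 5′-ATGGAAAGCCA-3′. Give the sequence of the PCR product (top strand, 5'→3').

5'-ATAATGGAACGGCCCTCGCGCGTCATGACAGGGATAGAACGAACTAGGACCAAGGGTCTGGCTTTCCAT-3'

Scanning the template, ATAATGGAACGGCCCT occurs at positions 29–44; this primer anneals to the bottom strand there with its 3' end pointing downstream.
Reverse complement of the reverse primer: TGGCTTTCCAT. This occurs on the top strand at positions 87–97.
The product is the template from position 29 through 97 (69 bp).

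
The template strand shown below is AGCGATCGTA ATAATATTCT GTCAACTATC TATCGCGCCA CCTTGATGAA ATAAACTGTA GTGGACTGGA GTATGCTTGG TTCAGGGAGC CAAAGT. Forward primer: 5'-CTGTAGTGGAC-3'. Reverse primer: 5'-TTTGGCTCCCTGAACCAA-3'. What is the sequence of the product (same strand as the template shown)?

Forward primer CTGTAGTGGAC is found on the top strand at positions 56–66.
Reverse complement of the reverse primer: TTGGTTCAGGGAGCCAAA. This occurs on the top strand at positions 77–94.
The product is the template from position 56 through 94 (39 bp).

5'-CTGTAGTGGACTGGAGTATGCTTGGTTCAGGGAGCCAAA-3'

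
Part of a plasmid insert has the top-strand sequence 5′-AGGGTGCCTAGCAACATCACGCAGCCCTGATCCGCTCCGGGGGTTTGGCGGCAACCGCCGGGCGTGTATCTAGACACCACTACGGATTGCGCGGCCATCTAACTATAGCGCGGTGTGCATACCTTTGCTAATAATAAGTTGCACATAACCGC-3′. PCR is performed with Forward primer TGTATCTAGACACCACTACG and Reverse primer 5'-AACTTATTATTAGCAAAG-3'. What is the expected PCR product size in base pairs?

76 bp

Scanning the template, TGTATCTAGACACCACTACG occurs at positions 65–84; this primer anneals to the bottom strand there with its 3' end pointing downstream.
Taking the reverse complement of AACTTATTATTAGCAAAG gives CTTTGCTAATAATAAGTT, found at positions 123–140 on the template; the primer anneals here to the top strand with its 3' end pointing upstream.
Product length = (reverse-primer end) − (forward-primer start) + 1 = 140 − 65 + 1 = 76 bp.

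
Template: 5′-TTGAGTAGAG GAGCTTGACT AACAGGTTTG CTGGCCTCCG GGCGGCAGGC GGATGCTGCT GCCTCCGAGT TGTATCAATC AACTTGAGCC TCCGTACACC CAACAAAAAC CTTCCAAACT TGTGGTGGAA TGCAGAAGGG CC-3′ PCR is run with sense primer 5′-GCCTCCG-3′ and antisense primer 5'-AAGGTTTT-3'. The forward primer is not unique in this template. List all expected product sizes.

The forward primer GCCTCCG matches the top strand at positions 34–40, 61–67, 88–94.
The reverse primer's reverse complement is AAAACCTT, matching at positions 106–113.
Each forward site pairs with the reverse site to give a product ending at position 113: sizes 80, 53, 26 bp.

80 bp, 53 bp, 26 bp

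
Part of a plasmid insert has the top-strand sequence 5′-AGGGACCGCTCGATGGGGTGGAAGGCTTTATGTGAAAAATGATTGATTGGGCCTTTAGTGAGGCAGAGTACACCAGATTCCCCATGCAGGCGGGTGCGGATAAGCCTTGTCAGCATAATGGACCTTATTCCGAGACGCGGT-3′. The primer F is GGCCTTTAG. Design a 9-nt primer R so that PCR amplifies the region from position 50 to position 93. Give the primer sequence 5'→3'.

5'-CCGCCTGCA-3'

The product's 3' end on the top strand is position 93.
The reverse primer anneals to the top strand over positions 85–93, i.e. to TGCAGGCGG.
Its sequence written 5'→3' is the reverse complement: CCGCCTGCA.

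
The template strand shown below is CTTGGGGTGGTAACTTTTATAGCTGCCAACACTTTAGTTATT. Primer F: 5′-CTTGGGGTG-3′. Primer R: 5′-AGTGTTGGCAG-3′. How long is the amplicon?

33 bp

Scanning the template, CTTGGGGTG occurs at positions 1–9; this primer anneals to the bottom strand there with its 3' end pointing downstream.
Taking the reverse complement of AGTGTTGGCAG gives CTGCCAACACT, found at positions 23–33 on the template; the primer anneals here to the top strand with its 3' end pointing upstream.
Amplicon spans positions 1–33: 33 bp.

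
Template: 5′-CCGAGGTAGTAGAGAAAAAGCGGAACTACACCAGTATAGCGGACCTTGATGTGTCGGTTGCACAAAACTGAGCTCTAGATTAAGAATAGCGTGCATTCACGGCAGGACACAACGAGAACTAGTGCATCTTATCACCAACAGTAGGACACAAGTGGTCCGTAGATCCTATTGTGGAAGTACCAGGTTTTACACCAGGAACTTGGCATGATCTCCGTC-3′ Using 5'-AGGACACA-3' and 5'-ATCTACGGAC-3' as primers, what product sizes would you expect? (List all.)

61 bp, 22 bp

The forward primer AGGACACA matches the top strand at positions 104–111, 143–150.
The reverse primer's reverse complement is GTCCGTAGAT, matching at positions 155–164.
Each forward site pairs with the reverse site to give a product ending at position 164: sizes 61, 22 bp.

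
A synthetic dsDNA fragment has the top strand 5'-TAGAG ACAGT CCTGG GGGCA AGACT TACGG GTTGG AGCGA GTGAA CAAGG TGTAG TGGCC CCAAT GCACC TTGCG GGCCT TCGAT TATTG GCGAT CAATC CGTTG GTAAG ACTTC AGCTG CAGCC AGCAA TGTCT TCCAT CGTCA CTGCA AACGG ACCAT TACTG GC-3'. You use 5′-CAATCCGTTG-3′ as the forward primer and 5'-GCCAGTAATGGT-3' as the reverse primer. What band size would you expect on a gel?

72 bp

Forward primer CAATCCGTTG is found on the top strand at positions 96–105.
Reverse complement of the reverse primer: ACCATTACTGGC. This occurs on the top strand at positions 156–167.
Amplicon spans positions 96–167: 72 bp.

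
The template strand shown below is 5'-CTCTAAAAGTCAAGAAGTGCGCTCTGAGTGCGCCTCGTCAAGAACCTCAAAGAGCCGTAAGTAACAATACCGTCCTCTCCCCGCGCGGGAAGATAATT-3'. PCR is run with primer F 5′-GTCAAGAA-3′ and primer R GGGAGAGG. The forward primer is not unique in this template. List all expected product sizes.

The forward primer GTCAAGAA matches the top strand at positions 9–16, 37–44.
The reverse primer's reverse complement is CCTCTCCC, matching at positions 74–81.
Each forward site pairs with the reverse site to give a product ending at position 81: sizes 73, 45 bp.

73 bp, 45 bp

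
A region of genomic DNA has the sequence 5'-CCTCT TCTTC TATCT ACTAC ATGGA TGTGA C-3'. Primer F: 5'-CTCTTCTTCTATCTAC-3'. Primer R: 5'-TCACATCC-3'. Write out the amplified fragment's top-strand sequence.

5'-CTCTTCTTCTATCTACTACATGGATGTGA-3'

Scanning the template, CTCTTCTTCTATCTAC occurs at positions 2–17; this primer anneals to the bottom strand there with its 3' end pointing downstream.
The reverse primer's reverse complement is GGATGTGA, which matches the template at positions 23–30.
The product is the template from position 2 through 30 (29 bp).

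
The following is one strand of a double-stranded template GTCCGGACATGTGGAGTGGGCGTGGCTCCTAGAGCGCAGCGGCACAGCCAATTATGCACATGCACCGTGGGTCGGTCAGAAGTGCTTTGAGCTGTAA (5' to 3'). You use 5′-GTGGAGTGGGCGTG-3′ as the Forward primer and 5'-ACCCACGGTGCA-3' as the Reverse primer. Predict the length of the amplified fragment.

62 bp

The forward primer matches the template at positions 11–24.
Reverse complement of the reverse primer: TGCACCGTGGGT. This occurs on the top strand at positions 61–72.
Amplicon spans positions 11–72: 62 bp.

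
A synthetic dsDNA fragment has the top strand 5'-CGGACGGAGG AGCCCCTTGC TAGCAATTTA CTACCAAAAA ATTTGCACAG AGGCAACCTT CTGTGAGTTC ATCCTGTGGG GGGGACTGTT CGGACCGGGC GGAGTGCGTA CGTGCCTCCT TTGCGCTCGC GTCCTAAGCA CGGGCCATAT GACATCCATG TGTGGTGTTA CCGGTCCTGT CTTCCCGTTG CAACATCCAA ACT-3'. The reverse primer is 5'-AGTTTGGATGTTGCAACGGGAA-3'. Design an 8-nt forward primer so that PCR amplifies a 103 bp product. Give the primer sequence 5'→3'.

5'-GGAGTGCG-3'

The reverse primer's reverse complement TTCCCGTTGCAACATCCAAACT matches the template at positions 182–203, so the product ends at position 203.
A 103 bp product then starts at position 203 − 103 + 1 = 101.
The forward primer is identical to the top strand there: GGAGTGCG.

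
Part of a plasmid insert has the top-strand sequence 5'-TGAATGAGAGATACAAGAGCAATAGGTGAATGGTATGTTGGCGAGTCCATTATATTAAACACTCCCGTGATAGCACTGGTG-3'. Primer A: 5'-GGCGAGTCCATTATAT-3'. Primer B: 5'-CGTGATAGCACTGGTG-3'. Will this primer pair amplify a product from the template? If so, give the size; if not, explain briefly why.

Primer A (GGCGAGTCCATTATAT) matches the top strand at positions 40–55 (3' end points downstream).
Primer B (CGTGATAGCACTGGTG) also matches the top strand directly, at positions 66–81 — its reverse complement CACCAGTGCTATCACG is not present.
Both primers anneal to the bottom strand with 3' ends pointing the same way, so neither can prime synthesis back toward the other.

No product — both primers anneal to the same strand and extend in the same direction.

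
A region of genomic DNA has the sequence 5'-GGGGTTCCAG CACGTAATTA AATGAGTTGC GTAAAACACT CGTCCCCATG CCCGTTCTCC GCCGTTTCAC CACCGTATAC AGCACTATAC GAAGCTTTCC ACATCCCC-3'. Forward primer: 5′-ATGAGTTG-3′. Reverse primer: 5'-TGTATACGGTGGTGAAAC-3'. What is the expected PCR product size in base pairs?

60 bp

The forward primer matches the template at positions 22–29.
Reverse complement of the reverse primer: GTTTCACCACCGTATACA. This occurs on the top strand at positions 64–81.
Amplicon spans positions 22–81: 60 bp.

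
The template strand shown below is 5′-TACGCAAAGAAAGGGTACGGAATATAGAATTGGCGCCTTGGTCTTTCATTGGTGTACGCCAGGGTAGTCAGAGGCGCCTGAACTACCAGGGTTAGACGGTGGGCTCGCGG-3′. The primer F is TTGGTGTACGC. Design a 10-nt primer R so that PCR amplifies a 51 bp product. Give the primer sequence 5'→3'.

The forward primer binds at positions 49–59, so a 51 bp product ends at position 49 + 51 − 1 = 99.
The reverse primer anneals to the top strand over positions 90–99, i.e. to GGTTAGACGG.
Its sequence written 5'→3' is the reverse complement: CCGTCTAACC.

5'-CCGTCTAACC-3'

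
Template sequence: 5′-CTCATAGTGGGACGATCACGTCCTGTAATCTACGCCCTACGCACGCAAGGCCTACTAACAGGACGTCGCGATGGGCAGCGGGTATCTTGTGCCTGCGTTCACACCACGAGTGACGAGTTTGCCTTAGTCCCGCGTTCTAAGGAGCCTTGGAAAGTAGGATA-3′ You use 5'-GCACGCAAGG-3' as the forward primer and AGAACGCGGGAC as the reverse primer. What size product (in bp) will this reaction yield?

Scanning the template, GCACGCAAGG occurs at positions 41–50; this primer anneals to the bottom strand there with its 3' end pointing downstream.
Taking the reverse complement of AGAACGCGGGAC gives GTCCCGCGTTCT, found at positions 127–138 on the template; the primer anneals here to the top strand with its 3' end pointing upstream.
Amplicon spans positions 41–138: 98 bp.

98 bp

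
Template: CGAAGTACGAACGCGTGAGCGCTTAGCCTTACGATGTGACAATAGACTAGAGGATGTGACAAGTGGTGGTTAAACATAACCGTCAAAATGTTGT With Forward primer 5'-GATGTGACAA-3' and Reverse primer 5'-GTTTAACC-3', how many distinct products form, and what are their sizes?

Two products: 43 bp, 23 bp

The forward primer GATGTGACAA matches the top strand at positions 33–42, 53–62.
The reverse primer's reverse complement is GGTTAAAC, matching at positions 68–75.
Each forward site pairs with the reverse site to give a product ending at position 75: sizes 43, 23 bp.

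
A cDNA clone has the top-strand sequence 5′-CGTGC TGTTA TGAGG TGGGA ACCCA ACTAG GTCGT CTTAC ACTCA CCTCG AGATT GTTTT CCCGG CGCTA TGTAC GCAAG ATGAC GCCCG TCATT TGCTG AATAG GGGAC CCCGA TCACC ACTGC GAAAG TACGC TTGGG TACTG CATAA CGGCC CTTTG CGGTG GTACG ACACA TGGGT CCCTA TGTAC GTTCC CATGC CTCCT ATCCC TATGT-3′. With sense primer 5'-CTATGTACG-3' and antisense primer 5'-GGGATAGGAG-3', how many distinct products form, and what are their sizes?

The forward primer CTATGTACG matches the top strand at positions 68–76, 183–191.
The reverse primer's reverse complement is CTCCTATCCC, matching at positions 201–210.
Each forward site pairs with the reverse site to give a product ending at position 210: sizes 143, 28 bp.

Two products: 143 bp, 28 bp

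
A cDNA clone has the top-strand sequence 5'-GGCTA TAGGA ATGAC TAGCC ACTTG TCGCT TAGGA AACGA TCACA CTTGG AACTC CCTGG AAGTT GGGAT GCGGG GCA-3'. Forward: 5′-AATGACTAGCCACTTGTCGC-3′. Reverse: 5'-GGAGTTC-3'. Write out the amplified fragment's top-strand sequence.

5'-AATGACTAGCCACTTGTCGCTTAGGAAACGATCACACTTGGAACTCC-3'

Forward primer AATGACTAGCCACTTGTCGC is found on the top strand at positions 10–29.
Reverse complement of the reverse primer: GAACTCC. This occurs on the top strand at positions 50–56.
The product is the template from position 10 through 56 (47 bp).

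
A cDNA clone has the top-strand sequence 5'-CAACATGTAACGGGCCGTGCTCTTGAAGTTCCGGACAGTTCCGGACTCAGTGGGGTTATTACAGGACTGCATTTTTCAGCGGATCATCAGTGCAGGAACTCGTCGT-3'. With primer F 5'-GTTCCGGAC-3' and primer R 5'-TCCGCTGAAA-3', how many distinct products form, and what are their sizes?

The forward primer GTTCCGGAC matches the top strand at positions 28–36, 38–46.
The reverse primer's reverse complement is TTTCAGCGGA, matching at positions 74–83.
Each forward site pairs with the reverse site to give a product ending at position 83: sizes 56, 46 bp.

Two products: 56 bp, 46 bp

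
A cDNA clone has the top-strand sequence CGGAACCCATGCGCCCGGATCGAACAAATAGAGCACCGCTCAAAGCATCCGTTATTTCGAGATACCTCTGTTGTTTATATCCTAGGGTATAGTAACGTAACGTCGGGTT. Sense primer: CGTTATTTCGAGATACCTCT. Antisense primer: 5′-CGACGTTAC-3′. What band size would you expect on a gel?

The forward primer matches the template at positions 50–69.
The reverse primer's reverse complement is GTAACGTCG, which matches the template at positions 97–105.
Product length = (reverse-primer end) − (forward-primer start) + 1 = 105 − 50 + 1 = 56 bp.

56 bp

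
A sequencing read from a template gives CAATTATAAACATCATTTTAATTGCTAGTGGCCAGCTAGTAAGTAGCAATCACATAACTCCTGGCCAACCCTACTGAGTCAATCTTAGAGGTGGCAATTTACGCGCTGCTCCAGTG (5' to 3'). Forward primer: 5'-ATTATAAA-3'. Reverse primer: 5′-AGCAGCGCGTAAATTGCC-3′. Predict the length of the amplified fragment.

108 bp

Forward primer ATTATAAA is found on the top strand at positions 3–10.
Taking the reverse complement of AGCAGCGCGTAAATTGCC gives GGCAATTTACGCGCTGCT, found at positions 93–110 on the template; the primer anneals here to the top strand with its 3' end pointing upstream.
The product runs from position 3 to position 110, so its length is 110 − 3 + 1 = 108 bp.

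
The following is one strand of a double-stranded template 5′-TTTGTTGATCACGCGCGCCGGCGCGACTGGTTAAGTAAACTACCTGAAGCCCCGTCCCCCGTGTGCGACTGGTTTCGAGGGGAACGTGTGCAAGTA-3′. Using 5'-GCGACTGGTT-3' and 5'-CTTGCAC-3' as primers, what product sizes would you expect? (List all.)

The forward primer GCGACTGGTT matches the top strand at positions 23–32, 65–74.
The reverse primer's reverse complement is GTGCAAG, matching at positions 88–94.
Each forward site pairs with the reverse site to give a product ending at position 94: sizes 72, 30 bp.

72 bp, 30 bp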